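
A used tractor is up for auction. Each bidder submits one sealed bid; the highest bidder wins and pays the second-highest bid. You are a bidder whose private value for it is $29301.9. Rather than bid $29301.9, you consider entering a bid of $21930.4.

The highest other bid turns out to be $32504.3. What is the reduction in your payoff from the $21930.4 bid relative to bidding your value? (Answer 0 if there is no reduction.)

Bidding your value $29301.9: you lose (since $29301.9 < $32504.3). Payoff $0.
Bidding $21930.4: you lose. Payoff $0.
Difference = $0 − $0 = $0; both bids lead to the same outcome because the competing bid is above both your value and your alternative bid.
Because the price is fixed by the runner-up's bid, deviating from your value can only change a good outcome into a bad one — never the reverse.

$0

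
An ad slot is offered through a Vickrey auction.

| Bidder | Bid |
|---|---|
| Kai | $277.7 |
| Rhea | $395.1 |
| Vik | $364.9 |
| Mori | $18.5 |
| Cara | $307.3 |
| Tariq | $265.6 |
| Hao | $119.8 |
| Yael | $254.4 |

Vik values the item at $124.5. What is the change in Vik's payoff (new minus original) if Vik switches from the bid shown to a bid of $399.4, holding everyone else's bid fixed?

The highest bid among the other bidders is $395.1; Vik's bid doesn't change that.
Original bid $364.9: Vik is not highest (top rival bid is $395.1); payoff $0.
Alternative bid $399.4: Vik is highest, pays the top rival bid $395.1; payoff $124.5 − $395.1 = −$270.6.
Change in payoff = −$270.6 − ($0) = −$270.6.

−$270.6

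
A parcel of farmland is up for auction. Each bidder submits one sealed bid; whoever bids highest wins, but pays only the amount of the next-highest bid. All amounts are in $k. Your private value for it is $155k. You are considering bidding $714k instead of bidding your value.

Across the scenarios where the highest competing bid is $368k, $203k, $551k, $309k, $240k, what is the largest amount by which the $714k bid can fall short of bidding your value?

$368k: truthful gives $0k, deviation gives −$213k → loss $213k.
$203k: truthful gives $0k, deviation gives −$48k → loss $48k.
$551k: truthful gives $0k, deviation gives −$396k → loss $396k.
$309k: truthful gives $0k, deviation gives −$154k → loss $154k.
$240k: truthful gives $0k, deviation gives −$85k → loss $85k.
Maximum loss: $396k.

$396k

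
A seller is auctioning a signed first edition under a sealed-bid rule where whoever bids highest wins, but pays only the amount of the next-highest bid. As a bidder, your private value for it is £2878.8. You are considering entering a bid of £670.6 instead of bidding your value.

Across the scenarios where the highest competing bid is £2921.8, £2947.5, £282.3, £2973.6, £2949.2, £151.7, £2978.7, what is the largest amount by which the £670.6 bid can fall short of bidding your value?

£0

£2921.8: same outcome either way → loss £0.
£2947.5: same outcome either way → loss £0.
£282.3: same outcome either way → loss £0.
£2973.6: same outcome either way → loss £0.
£2949.2: same outcome either way → loss £0.
£151.7: same outcome either way → loss £0.
£2978.7: same outcome either way → loss £0.
Maximum loss: £0.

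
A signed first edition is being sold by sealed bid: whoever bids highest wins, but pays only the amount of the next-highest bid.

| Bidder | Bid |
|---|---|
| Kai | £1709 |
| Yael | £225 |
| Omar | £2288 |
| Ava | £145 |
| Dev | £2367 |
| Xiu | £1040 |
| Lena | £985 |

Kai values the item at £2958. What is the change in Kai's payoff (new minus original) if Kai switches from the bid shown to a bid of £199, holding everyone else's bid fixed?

The highest bid among the other bidders is £2367; Kai's bid doesn't change that.
Original bid £1709: Kai is not highest (top rival bid is £2367); payoff £0.
Alternative bid £199: Kai is not highest (top rival bid is £2367); payoff £0.
Change in payoff = £0 − (£0) = £0.

£0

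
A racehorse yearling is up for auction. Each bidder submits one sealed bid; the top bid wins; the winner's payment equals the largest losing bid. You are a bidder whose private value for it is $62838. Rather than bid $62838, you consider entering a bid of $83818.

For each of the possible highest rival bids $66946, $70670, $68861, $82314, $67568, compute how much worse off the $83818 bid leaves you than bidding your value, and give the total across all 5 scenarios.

$42169

The deviation costs you only when the competing bid falls strictly between $62838 and $83818; elsewhere both bids give the same outcome.
$66946: truthful payoff $0, deviation payoff −$4108 → loss $4108.
$70670: truthful payoff $0, deviation payoff −$7832 → loss $7832.
$68861: truthful payoff $0, deviation payoff −$6023 → loss $6023.
$82314: truthful payoff $0, deviation payoff −$19476 → loss $19476.
$67568: truthful payoff $0, deviation payoff −$4730 → loss $4730.
Total loss = $4108 + $7832 + $6023 + $19476 + $4730 = $42169.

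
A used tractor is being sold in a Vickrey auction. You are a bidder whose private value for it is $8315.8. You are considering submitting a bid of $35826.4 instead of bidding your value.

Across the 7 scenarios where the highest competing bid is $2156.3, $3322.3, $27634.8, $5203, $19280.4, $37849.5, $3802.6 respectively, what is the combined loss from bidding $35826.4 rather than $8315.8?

The deviation costs you only when the competing bid falls strictly between $8315.8 and $35826.4; elsewhere both bids give the same outcome.
$2156.3: outcomes coincide → loss $0.
$3322.3: outcomes coincide → loss $0.
$27634.8: truthful payoff $0, deviation payoff −$19319 → loss $19319.
$5203: outcomes coincide → loss $0.
$19280.4: truthful payoff $0, deviation payoff −$10964.6 → loss $10964.6.
$37849.5: outcomes coincide → loss $0.
$3802.6: outcomes coincide → loss $0.
Total loss = $19319 + $10964.6 = $30283.6.

$30283.6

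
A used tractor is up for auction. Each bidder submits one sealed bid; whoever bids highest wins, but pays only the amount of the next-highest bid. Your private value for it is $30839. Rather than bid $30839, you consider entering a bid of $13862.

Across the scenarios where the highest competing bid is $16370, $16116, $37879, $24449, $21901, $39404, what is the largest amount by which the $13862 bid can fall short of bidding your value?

$16370: truthful gives $14469, deviation gives $0 → loss $14469.
$16116: truthful gives $14723, deviation gives $0 → loss $14723.
$37879: same outcome either way → loss $0.
$24449: truthful gives $6390, deviation gives $0 → loss $6390.
$21901: truthful gives $8938, deviation gives $0 → loss $8938.
$39404: same outcome either way → loss $0.
Maximum loss: $14723.

$14723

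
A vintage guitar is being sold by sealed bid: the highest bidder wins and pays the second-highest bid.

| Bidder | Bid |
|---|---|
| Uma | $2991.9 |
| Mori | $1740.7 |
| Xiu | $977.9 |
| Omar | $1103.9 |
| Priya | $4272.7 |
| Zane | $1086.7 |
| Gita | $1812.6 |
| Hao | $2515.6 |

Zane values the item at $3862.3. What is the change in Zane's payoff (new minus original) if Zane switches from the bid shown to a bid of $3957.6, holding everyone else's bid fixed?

The highest bid among the other bidders is $4272.7; Zane's bid doesn't change that.
Original bid $1086.7: Zane is not highest (top rival bid is $4272.7); payoff $0.
Alternative bid $3957.6: Zane is not highest (top rival bid is $4272.7); payoff $0.
Change in payoff = $0 − ($0) = $0.

$0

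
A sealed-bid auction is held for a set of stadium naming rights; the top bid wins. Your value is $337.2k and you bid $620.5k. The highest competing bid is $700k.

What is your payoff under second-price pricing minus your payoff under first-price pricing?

Your bid $620.5k is below $700k, so you lose under either rule.
Payoff is $0k in both cases; difference = $0k.

$0k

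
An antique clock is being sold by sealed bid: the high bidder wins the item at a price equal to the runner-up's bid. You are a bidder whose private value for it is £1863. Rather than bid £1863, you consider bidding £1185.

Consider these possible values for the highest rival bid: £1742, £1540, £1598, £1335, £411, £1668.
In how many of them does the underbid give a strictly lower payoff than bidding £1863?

5

The deviation hurts exactly when the highest competing bid lies strictly between £1185 and £1863 — underbidding then forfeits a profitable win.
£1742: inside the interval → strictly worse (loss £121).
£1540: inside the interval → strictly worse (loss £323).
£1598: inside the interval → strictly worse (loss £265).
£1335: inside the interval → strictly worse (loss £528).
£411: below both → same outcome either way.
£1668: inside the interval → strictly worse (loss £195).
Count: 5.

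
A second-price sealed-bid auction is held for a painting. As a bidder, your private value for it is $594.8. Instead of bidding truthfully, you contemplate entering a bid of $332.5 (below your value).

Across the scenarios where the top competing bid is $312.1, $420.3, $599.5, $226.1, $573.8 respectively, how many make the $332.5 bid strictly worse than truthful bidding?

2

The deviation hurts exactly when the highest competing bid lies strictly between $332.5 and $594.8 — underbidding then forfeits a profitable win.
$312.1: below both → same outcome either way.
$420.3: inside the interval → strictly worse (loss $174.5).
$599.5: above both → same outcome either way.
$226.1: below both → same outcome either way.
$573.8: inside the interval → strictly worse (loss $21).
Count: 2.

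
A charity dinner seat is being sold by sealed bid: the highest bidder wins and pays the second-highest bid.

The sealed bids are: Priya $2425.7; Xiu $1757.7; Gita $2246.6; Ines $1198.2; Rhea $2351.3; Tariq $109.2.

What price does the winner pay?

$2351.3

Highest bid: Priya at $2425.7, so Priya wins.
Second-highest bid: Rhea at $2351.3 — that is the price the winner pays.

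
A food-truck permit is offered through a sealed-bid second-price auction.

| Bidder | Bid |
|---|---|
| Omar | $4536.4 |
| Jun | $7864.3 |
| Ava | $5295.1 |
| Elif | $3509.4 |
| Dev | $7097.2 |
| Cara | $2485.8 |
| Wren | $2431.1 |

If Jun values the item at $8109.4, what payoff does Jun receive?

$1012.2

Highest bid: Jun at $7864.3, so Jun wins.
Second-highest bid: Dev at $7097.2 — that is the price the winner pays.
Jun's payoff = value − price = $8109.4 − $7097.2 = $1012.2.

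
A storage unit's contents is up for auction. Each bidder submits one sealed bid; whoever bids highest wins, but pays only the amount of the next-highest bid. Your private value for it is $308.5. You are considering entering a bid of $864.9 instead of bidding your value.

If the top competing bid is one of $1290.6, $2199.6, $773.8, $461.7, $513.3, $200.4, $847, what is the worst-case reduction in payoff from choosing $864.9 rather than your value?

$1290.6: same outcome either way → loss $0.
$2199.6: same outcome either way → loss $0.
$773.8: truthful gives $0, deviation gives −$465.3 → loss $465.3.
$461.7: truthful gives $0, deviation gives −$153.2 → loss $153.2.
$513.3: truthful gives $0, deviation gives −$204.8 → loss $204.8.
$200.4: same outcome either way → loss $0.
$847: truthful gives $0, deviation gives −$538.5 → loss $538.5.
Maximum loss: $538.5.

$538.5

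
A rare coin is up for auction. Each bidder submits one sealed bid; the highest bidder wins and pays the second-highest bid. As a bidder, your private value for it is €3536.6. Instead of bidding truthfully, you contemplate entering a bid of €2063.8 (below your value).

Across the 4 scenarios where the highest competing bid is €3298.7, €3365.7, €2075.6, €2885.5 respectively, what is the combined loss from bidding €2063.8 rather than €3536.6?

The deviation costs you only when the competing bid falls strictly between €2063.8 and €3536.6; elsewhere both bids give the same outcome.
€3298.7: truthful payoff €237.9, deviation payoff €0 → loss €237.9.
€3365.7: truthful payoff €170.9, deviation payoff €0 → loss €170.9.
€2075.6: truthful payoff €1461, deviation payoff €0 → loss €1461.
€2885.5: truthful payoff €651.1, deviation payoff €0 → loss €651.1.
Total loss = €237.9 + €170.9 + €1461 + €651.1 = €2520.9.
Truthful bidding weakly dominates here: raising your bid can only win items priced above your value, and lowering it can only forfeit items priced below.

€2520.9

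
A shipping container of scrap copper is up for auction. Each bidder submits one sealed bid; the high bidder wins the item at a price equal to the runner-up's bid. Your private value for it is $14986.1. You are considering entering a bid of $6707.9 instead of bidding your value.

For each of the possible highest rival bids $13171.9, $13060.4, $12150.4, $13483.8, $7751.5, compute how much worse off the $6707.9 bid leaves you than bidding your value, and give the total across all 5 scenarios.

The deviation costs you only when the competing bid falls strictly between $6707.9 and $14986.1; elsewhere both bids give the same outcome.
$13171.9: truthful payoff $1814.2, deviation payoff $0 → loss $1814.2.
$13060.4: truthful payoff $1925.7, deviation payoff $0 → loss $1925.7.
$12150.4: truthful payoff $2835.7, deviation payoff $0 → loss $2835.7.
$13483.8: truthful payoff $1502.3, deviation payoff $0 → loss $1502.3.
$7751.5: truthful payoff $7234.6, deviation payoff $0 → loss $7234.6.
Total loss = $1814.2 + $1925.7 + $2835.7 + $1502.3 + $7234.6 = $15312.5.

$15312.5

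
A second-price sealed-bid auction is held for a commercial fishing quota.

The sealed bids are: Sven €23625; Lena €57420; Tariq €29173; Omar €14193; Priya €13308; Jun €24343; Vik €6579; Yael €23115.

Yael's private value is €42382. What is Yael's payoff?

Highest bid: Lena at €57420, so Lena wins.
Second-highest bid: Tariq at €29173 — that is the price the winner pays.
Yael did not win, so Yael pays nothing and receives nothing: payoff €0.

€0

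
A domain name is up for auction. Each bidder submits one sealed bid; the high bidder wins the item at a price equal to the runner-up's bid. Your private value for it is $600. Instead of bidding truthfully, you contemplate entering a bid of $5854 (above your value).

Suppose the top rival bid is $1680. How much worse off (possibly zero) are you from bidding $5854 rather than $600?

$1080

Bidding your value $600: you lose (since $600 < $1680). Payoff $0.
Bidding $5854: you win and pay $1680. Payoff $600 − $1680 = −$1080.
The competing bid $1680 lies between your value and your inflated bid, so overbidding wins an item priced above your value.
Loss from deviating = $0 − (−$1080) = $1080.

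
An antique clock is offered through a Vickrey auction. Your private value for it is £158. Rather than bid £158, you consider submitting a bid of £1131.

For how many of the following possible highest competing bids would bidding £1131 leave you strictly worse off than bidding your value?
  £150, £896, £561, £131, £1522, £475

3

The deviation hurts exactly when the highest competing bid lies strictly between £158 and £1131 — overbidding then wins at a price above your value.
£150: below both → same outcome either way.
£896: inside the interval → strictly worse (loss £738).
£561: inside the interval → strictly worse (loss £403).
£131: below both → same outcome either way.
£1522: above both → same outcome either way.
£475: inside the interval → strictly worse (loss £317).
Count: 3.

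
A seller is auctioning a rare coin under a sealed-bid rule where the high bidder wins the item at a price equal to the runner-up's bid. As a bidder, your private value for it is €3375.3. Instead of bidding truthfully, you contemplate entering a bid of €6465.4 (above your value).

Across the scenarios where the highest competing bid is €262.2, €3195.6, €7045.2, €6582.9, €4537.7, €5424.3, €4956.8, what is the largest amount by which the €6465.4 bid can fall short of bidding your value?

€262.2: same outcome either way → loss €0.
€3195.6: same outcome either way → loss €0.
€7045.2: same outcome either way → loss €0.
€6582.9: same outcome either way → loss €0.
€4537.7: truthful gives €0, deviation gives −€1162.4 → loss €1162.4.
€5424.3: truthful gives €0, deviation gives −€2049 → loss €2049.
€4956.8: truthful gives €0, deviation gives −€1581.5 → loss €1581.5.
Maximum loss: €2049.

€2049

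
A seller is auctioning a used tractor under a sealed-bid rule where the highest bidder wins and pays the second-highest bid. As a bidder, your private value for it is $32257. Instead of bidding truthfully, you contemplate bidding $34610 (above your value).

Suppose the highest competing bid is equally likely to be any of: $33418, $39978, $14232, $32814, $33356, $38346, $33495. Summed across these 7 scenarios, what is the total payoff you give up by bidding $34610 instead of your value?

The deviation costs you only when the competing bid falls strictly between $32257 and $34610; elsewhere both bids give the same outcome.
$33418: truthful payoff $0, deviation payoff −$1161 → loss $1161.
$39978: outcomes coincide → loss $0.
$14232: outcomes coincide → loss $0.
$32814: truthful payoff $0, deviation payoff −$557 → loss $557.
$33356: truthful payoff $0, deviation payoff −$1099 → loss $1099.
$38346: outcomes coincide → loss $0.
$33495: truthful payoff $0, deviation payoff −$1238 → loss $1238.
Total loss = $1161 + $557 + $1099 + $1238 = $4055.

$4055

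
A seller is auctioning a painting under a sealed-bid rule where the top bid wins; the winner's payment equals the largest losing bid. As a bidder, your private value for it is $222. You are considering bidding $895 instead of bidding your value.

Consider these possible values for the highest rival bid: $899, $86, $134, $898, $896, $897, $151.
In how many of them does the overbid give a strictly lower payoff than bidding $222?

The deviation hurts exactly when the highest competing bid lies strictly between $222 and $895 — overbidding then wins at a price above your value.
$899: above both → same outcome either way.
$86: below both → same outcome either way.
$134: below both → same outcome either way.
$898: above both → same outcome either way.
$896: above both → same outcome either way.
$897: above both → same outcome either way.
$151: below both → same outcome either way.
Count: 0.

0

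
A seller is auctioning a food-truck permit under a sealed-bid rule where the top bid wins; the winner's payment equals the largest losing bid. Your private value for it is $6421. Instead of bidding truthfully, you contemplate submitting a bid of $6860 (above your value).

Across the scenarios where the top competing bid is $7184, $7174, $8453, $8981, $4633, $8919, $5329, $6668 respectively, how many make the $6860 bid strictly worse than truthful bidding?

1

The deviation hurts exactly when the highest competing bid lies strictly between $6421 and $6860 — overbidding then wins at a price above your value.
$7184: above both → same outcome either way.
$7174: above both → same outcome either way.
$8453: above both → same outcome either way.
$8981: above both → same outcome either way.
$4633: below both → same outcome either way.
$8919: above both → same outcome either way.
$5329: below both → same outcome either way.
$6668: inside the interval → strictly worse (loss $247).
Count: 1.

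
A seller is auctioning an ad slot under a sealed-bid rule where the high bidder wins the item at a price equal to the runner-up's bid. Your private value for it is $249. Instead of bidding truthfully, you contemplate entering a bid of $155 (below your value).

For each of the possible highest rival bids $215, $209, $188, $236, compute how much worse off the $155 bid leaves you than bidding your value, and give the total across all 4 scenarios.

The deviation costs you only when the competing bid falls strictly between $155 and $249; elsewhere both bids give the same outcome.
$215: truthful payoff $34, deviation payoff $0 → loss $34.
$209: truthful payoff $40, deviation payoff $0 → loss $40.
$188: truthful payoff $61, deviation payoff $0 → loss $61.
$236: truthful payoff $13, deviation payoff $0 → loss $13.
Total loss = $34 + $40 + $61 + $13 = $148.
In a second-price auction your bid sets only whether you win, not what you pay, so bidding your true value is weakly dominant.

$148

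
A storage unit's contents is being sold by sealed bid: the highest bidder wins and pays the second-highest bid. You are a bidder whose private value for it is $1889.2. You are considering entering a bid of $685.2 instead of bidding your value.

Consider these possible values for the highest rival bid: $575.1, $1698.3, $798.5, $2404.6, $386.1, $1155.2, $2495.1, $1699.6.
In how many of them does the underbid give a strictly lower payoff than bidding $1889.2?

4

The deviation hurts exactly when the highest competing bid lies strictly between $685.2 and $1889.2 — underbidding then forfeits a profitable win.
$575.1: below both → same outcome either way.
$1698.3: inside the interval → strictly worse (loss $190.9).
$798.5: inside the interval → strictly worse (loss $1090.7).
$2404.6: above both → same outcome either way.
$386.1: below both → same outcome either way.
$1155.2: inside the interval → strictly worse (loss $734).
$2495.1: above both → same outcome either way.
$1699.6: inside the interval → strictly worse (loss $189.6).
Count: 4.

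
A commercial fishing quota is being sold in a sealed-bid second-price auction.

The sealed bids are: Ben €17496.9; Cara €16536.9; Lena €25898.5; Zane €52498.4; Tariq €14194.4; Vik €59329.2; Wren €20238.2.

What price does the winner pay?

Highest bid: Vik at €59329.2, so Vik wins.
Second-highest bid: Zane at €52498.4 — that is the price the winner pays.

€52498.4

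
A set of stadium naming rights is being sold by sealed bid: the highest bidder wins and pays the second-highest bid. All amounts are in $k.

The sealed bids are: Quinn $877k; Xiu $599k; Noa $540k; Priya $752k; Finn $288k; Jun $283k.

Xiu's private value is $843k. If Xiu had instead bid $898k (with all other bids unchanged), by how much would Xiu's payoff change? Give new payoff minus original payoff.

The highest bid among the other bidders is $877k; Xiu's bid doesn't change that.
Original bid $599k: Xiu is not highest (top rival bid is $877k); payoff $0k.
Alternative bid $898k: Xiu is highest, pays the top rival bid $877k; payoff $843k − $877k = −$34k.
Change in payoff = −$34k − ($0k) = −$34k.

−$34k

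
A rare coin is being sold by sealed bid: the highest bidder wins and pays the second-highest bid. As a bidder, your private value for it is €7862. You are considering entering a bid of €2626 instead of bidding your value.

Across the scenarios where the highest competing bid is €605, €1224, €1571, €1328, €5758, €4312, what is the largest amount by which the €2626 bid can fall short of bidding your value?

€3550

€605: same outcome either way → loss €0.
€1224: same outcome either way → loss €0.
€1571: same outcome either way → loss €0.
€1328: same outcome either way → loss €0.
€5758: truthful gives €2104, deviation gives €0 → loss €2104.
€4312: truthful gives €3550, deviation gives €0 → loss €3550.
Maximum loss: €3550.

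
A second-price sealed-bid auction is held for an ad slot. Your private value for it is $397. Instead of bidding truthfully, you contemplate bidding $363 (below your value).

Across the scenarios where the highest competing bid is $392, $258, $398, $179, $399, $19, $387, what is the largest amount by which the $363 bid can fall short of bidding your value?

$10

$392: truthful gives $5, deviation gives $0 → loss $5.
$258: same outcome either way → loss $0.
$398: same outcome either way → loss $0.
$179: same outcome either way → loss $0.
$399: same outcome either way → loss $0.
$19: same outcome either way → loss $0.
$387: truthful gives $10, deviation gives $0 → loss $10.
Maximum loss: $10.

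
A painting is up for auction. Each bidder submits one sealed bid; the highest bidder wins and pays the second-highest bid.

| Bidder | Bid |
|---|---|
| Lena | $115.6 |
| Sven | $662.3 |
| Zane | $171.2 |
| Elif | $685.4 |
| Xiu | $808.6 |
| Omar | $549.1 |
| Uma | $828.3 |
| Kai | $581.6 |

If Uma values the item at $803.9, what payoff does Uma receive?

−$4.7

Highest bid: Uma at $828.3, so Uma wins.
Second-highest bid: Xiu at $808.6 — that is the price the winner pays.
Uma's payoff = value − price = $803.9 − $808.6 = −$4.7.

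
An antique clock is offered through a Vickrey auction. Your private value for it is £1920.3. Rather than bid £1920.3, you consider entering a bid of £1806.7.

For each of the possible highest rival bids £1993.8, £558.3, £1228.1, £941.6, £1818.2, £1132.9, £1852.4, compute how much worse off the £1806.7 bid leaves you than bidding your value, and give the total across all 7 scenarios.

£170

The deviation costs you only when the competing bid falls strictly between £1806.7 and £1920.3; elsewhere both bids give the same outcome.
£1993.8: outcomes coincide → loss £0.
£558.3: outcomes coincide → loss £0.
£1228.1: outcomes coincide → loss £0.
£941.6: outcomes coincide → loss £0.
£1818.2: truthful payoff £102.1, deviation payoff £0 → loss £102.1.
£1132.9: outcomes coincide → loss £0.
£1852.4: truthful payoff £67.9, deviation payoff £0 → loss £67.9.
Total loss = £102.1 + £67.9 = £170.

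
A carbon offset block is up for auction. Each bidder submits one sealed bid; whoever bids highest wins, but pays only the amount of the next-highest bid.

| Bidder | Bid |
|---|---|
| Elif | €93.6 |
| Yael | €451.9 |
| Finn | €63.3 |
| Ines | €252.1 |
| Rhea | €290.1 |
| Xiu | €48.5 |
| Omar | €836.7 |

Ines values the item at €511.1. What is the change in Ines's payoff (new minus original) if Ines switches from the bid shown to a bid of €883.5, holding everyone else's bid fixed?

The highest bid among the other bidders is €836.7; Ines's bid doesn't change that.
Original bid €252.1: Ines is not highest (top rival bid is €836.7); payoff €0.
Alternative bid €883.5: Ines is highest, pays the top rival bid €836.7; payoff €511.1 − €836.7 = −€325.6.
Change in payoff = −€325.6 − (€0) = −€325.6.

−€325.6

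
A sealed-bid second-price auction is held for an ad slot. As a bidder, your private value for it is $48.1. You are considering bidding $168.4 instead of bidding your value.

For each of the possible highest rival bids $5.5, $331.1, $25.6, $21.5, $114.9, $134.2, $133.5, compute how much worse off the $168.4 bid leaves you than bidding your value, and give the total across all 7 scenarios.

The deviation costs you only when the competing bid falls strictly between $48.1 and $168.4; elsewhere both bids give the same outcome.
$5.5: outcomes coincide → loss $0.
$331.1: outcomes coincide → loss $0.
$25.6: outcomes coincide → loss $0.
$21.5: outcomes coincide → loss $0.
$114.9: truthful payoff $0, deviation payoff −$66.8 → loss $66.8.
$134.2: truthful payoff $0, deviation payoff −$86.1 → loss $86.1.
$133.5: truthful payoff $0, deviation payoff −$85.4 → loss $85.4.
Total loss = $66.8 + $86.1 + $85.4 = $238.3.

$238.3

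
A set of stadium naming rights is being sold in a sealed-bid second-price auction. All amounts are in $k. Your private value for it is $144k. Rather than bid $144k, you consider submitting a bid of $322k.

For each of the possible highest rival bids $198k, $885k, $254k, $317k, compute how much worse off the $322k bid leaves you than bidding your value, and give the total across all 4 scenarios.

The deviation costs you only when the competing bid falls strictly between $144k and $322k; elsewhere both bids give the same outcome.
$198k: truthful payoff $0k, deviation payoff −$54k → loss $54k.
$885k: outcomes coincide → loss $0k.
$254k: truthful payoff $0k, deviation payoff −$110k → loss $110k.
$317k: truthful payoff $0k, deviation payoff −$173k → loss $173k.
Total loss = $54k + $110k + $173k = $337k.

$337k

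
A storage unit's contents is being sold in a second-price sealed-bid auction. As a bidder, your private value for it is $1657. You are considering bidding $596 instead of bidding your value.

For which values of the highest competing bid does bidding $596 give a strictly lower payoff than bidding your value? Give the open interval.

($596, $1657)

If the competing bid is below $596, both bids win at the same price — no difference.
If it is above $1657, both bids lose — no difference.
If it lies strictly between $596 and $1657, bidding your value wins at a price below your value (positive payoff) while bidding $596 loses (payoff 0).
So the deviation strictly hurts on the open interval ($596, $1657).
Because the price is fixed by the runner-up's bid, deviating from your value can only change a good outcome into a bad one — never the reverse.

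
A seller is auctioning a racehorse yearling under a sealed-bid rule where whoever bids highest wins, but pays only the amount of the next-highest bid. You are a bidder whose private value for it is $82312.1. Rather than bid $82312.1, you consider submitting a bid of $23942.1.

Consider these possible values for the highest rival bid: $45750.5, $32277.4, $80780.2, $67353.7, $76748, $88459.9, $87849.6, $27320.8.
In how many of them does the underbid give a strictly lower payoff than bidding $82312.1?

6

The deviation hurts exactly when the highest competing bid lies strictly between $23942.1 and $82312.1 — underbidding then forfeits a profitable win.
$45750.5: inside the interval → strictly worse (loss $36561.6).
$32277.4: inside the interval → strictly worse (loss $50034.7).
$80780.2: inside the interval → strictly worse (loss $1531.9).
$67353.7: inside the interval → strictly worse (loss $14958.4).
$76748: inside the interval → strictly worse (loss $5564.1).
$88459.9: above both → same outcome either way.
$87849.6: above both → same outcome either way.
$27320.8: inside the interval → strictly worse (loss $54991.3).
Count: 6.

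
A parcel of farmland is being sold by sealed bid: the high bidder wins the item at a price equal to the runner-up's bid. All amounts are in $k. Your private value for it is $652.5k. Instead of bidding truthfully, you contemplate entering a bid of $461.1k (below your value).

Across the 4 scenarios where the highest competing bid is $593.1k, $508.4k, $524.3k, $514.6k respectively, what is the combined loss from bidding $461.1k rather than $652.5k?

$469.6k

The deviation costs you only when the competing bid falls strictly between $461.1k and $652.5k; elsewhere both bids give the same outcome.
$593.1k: truthful payoff $59.4k, deviation payoff $0k → loss $59.4k.
$508.4k: truthful payoff $144.1k, deviation payoff $0k → loss $144.1k.
$524.3k: truthful payoff $128.2k, deviation payoff $0k → loss $128.2k.
$514.6k: truthful payoff $137.9k, deviation payoff $0k → loss $137.9k.
Total loss = $59.4k + $144.1k + $128.2k + $137.9k = $469.6k.
In a second-price auction your bid sets only whether you win, not what you pay, so bidding your true value is weakly dominant.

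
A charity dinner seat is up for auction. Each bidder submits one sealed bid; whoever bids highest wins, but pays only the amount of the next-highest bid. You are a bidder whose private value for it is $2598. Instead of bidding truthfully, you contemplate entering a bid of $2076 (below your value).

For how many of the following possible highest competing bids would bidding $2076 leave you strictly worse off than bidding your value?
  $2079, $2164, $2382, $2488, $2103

5

The deviation hurts exactly when the highest competing bid lies strictly between $2076 and $2598 — underbidding then forfeits a profitable win.
$2079: inside the interval → strictly worse (loss $519).
$2164: inside the interval → strictly worse (loss $434).
$2382: inside the interval → strictly worse (loss $216).
$2488: inside the interval → strictly worse (loss $110).
$2103: inside the interval → strictly worse (loss $495).
Count: 5.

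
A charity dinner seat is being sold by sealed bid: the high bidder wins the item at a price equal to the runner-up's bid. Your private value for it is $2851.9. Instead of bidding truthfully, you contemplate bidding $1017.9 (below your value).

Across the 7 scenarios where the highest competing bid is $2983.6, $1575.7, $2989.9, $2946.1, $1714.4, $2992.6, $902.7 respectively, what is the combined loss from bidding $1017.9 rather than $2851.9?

The deviation costs you only when the competing bid falls strictly between $1017.9 and $2851.9; elsewhere both bids give the same outcome.
$2983.6: outcomes coincide → loss $0.
$1575.7: truthful payoff $1276.2, deviation payoff $0 → loss $1276.2.
$2989.9: outcomes coincide → loss $0.
$2946.1: outcomes coincide → loss $0.
$1714.4: truthful payoff $1137.5, deviation payoff $0 → loss $1137.5.
$2992.6: outcomes coincide → loss $0.
$902.7: outcomes coincide → loss $0.
Total loss = $1276.2 + $1137.5 = $2413.7.
Truthful bidding weakly dominates here: raising your bid can only win items priced above your value, and lowering it can only forfeit items priced below.

$2413.7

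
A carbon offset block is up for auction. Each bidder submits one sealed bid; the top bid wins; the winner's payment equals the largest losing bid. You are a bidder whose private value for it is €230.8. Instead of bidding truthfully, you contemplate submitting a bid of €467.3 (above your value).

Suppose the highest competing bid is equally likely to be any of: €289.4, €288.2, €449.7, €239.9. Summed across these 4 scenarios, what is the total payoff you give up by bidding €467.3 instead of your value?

The deviation costs you only when the competing bid falls strictly between €230.8 and €467.3; elsewhere both bids give the same outcome.
€289.4: truthful payoff €0, deviation payoff −€58.6 → loss €58.6.
€288.2: truthful payoff €0, deviation payoff −€57.4 → loss €57.4.
€449.7: truthful payoff €0, deviation payoff −€218.9 → loss €218.9.
€239.9: truthful payoff €0, deviation payoff −€9.1 → loss €9.1.
Total loss = €58.6 + €57.4 + €218.9 + €9.1 = €344.

€344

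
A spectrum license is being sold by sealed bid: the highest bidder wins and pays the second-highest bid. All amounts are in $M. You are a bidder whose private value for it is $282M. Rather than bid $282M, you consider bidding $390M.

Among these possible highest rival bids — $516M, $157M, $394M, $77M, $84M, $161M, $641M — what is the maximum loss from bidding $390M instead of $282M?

$0M

$516M: same outcome either way → loss $0M.
$157M: same outcome either way → loss $0M.
$394M: same outcome either way → loss $0M.
$77M: same outcome either way → loss $0M.
$84M: same outcome either way → loss $0M.
$161M: same outcome either way → loss $0M.
$641M: same outcome either way → loss $0M.
Maximum loss: $0M.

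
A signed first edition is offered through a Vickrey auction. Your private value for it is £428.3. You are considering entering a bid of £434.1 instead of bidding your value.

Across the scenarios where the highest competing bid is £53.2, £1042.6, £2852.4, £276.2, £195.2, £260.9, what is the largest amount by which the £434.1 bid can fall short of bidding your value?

£53.2: same outcome either way → loss £0.
£1042.6: same outcome either way → loss £0.
£2852.4: same outcome either way → loss £0.
£276.2: same outcome either way → loss £0.
£195.2: same outcome either way → loss £0.
£260.9: same outcome either way → loss £0.
Maximum loss: £0.

£0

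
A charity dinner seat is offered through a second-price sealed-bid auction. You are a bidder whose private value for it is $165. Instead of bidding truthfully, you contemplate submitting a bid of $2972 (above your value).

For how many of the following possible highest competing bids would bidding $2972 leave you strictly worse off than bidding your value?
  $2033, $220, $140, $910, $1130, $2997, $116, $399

The deviation hurts exactly when the highest competing bid lies strictly between $165 and $2972 — overbidding then wins at a price above your value.
$2033: inside the interval → strictly worse (loss $1868).
$220: inside the interval → strictly worse (loss $55).
$140: below both → same outcome either way.
$910: inside the interval → strictly worse (loss $745).
$1130: inside the interval → strictly worse (loss $965).
$2997: above both → same outcome either way.
$116: below both → same outcome either way.
$399: inside the interval → strictly worse (loss $234).
Count: 5.

5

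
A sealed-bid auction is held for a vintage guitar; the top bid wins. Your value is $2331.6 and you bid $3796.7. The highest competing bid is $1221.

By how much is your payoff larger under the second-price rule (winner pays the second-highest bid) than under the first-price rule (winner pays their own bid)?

$2575.7

You have the highest bid, so you win under either rule.
Second-price: pay $1221 → payoff $1110.6.
First-price: pay your own bid $3796.7 → payoff −$1465.1.
Difference = $1110.6 − (−$1465.1) = $2575.7.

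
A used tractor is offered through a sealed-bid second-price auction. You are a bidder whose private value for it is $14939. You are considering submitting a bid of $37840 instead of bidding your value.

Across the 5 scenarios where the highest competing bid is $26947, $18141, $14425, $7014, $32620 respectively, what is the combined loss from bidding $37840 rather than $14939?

The deviation costs you only when the competing bid falls strictly between $14939 and $37840; elsewhere both bids give the same outcome.
$26947: truthful payoff $0, deviation payoff −$12008 → loss $12008.
$18141: truthful payoff $0, deviation payoff −$3202 → loss $3202.
$14425: outcomes coincide → loss $0.
$7014: outcomes coincide → loss $0.
$32620: truthful payoff $0, deviation payoff −$17681 → loss $17681.
Total loss = $12008 + $3202 + $17681 = $32891.
Because the price is fixed by the runner-up's bid, deviating from your value can only change a good outcome into a bad one — never the reverse.

$32891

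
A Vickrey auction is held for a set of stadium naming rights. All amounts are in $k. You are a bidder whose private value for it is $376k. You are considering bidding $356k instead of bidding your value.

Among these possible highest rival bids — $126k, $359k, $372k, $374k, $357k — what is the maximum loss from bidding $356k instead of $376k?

$19k

$126k: same outcome either way → loss $0k.
$359k: truthful gives $17k, deviation gives $0k → loss $17k.
$372k: truthful gives $4k, deviation gives $0k → loss $4k.
$374k: truthful gives $2k, deviation gives $0k → loss $2k.
$357k: truthful gives $19k, deviation gives $0k → loss $19k.
Maximum loss: $19k.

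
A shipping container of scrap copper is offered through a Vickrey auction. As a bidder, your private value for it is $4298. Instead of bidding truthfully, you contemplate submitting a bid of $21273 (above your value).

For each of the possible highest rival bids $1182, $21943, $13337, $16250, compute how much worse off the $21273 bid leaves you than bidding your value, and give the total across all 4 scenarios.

$20991

The deviation costs you only when the competing bid falls strictly between $4298 and $21273; elsewhere both bids give the same outcome.
$1182: outcomes coincide → loss $0.
$21943: outcomes coincide → loss $0.
$13337: truthful payoff $0, deviation payoff −$9039 → loss $9039.
$16250: truthful payoff $0, deviation payoff −$11952 → loss $11952.
Total loss = $9039 + $11952 = $20991.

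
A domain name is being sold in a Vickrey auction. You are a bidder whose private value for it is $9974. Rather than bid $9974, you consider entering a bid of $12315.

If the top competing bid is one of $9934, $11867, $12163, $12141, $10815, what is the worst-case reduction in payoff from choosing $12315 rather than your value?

$2189

$9934: same outcome either way → loss $0.
$11867: truthful gives $0, deviation gives −$1893 → loss $1893.
$12163: truthful gives $0, deviation gives −$2189 → loss $2189.
$12141: truthful gives $0, deviation gives −$2167 → loss $2167.
$10815: truthful gives $0, deviation gives −$841 → loss $841.
Maximum loss: $2189.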